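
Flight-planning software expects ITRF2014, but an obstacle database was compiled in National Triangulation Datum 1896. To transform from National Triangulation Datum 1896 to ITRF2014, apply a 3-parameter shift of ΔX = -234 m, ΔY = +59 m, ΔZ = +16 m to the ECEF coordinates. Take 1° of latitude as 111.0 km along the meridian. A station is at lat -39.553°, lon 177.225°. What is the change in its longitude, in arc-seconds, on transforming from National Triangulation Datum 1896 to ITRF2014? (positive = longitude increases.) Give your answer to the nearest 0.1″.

sin φ = -0.636792, cos φ = 0.771036, sin λ = 0.048414, cos λ = -0.998827.
East component: ΔE = −sin λ·ΔX + cos λ·ΔY = −(0.048414)(-234) + (-0.998827)(59) = -47.60 m.
1° of latitude spans 111000 m; at latitude φ, 1° of longitude spans that × cos φ = 85585.0 m, so Δλ = -47.60 / 85585.0 × 3600 = -2.002″.

Δλ = -2.0″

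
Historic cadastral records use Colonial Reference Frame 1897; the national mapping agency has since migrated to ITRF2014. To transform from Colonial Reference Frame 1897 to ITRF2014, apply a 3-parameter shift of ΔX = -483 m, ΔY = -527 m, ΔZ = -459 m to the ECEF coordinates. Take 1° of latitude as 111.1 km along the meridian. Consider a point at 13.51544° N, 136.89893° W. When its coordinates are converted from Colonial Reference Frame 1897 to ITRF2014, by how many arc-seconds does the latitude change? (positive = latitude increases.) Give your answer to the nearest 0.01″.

Δφ = -19.86″

sin φ = 0.233707, cos φ = 0.972307, sin λ = -0.683287, cos λ = -0.730150.
North component: ΔN = −sin φ cos λ·ΔX − sin φ sin λ·ΔY + cos φ·ΔZ = −(0.233707)(-0.730150)(-483) − (0.233707)(-0.683287)(-527) + (0.972307)(-459) = -612.86 m.
1° of latitude spans 111100 m, so Δφ = -612.86 / 111100 × 3600 = -19.859″.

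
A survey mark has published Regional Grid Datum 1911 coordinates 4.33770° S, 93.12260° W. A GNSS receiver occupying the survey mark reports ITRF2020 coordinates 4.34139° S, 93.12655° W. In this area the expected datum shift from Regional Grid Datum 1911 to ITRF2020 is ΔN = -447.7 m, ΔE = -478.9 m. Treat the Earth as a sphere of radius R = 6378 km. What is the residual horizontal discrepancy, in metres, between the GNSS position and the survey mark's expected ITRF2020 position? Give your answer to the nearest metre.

Observed coordinate differences: Δφ = -0.00369°, Δλ = -0.00395°.
Converting to metres (1° lat = 111317 m, cos φ = 0.997136): observed ΔN = -410.8 m, observed ΔE = -438.4 m.
Subtracting the expected shift leaves a residual of -410.8 − (-447.7) = 36.9 m north and -438.4 − (-478.9) = 40.5 m east.
Residual distance = √(36.9² + 40.5²) = 54.8 m.

55 m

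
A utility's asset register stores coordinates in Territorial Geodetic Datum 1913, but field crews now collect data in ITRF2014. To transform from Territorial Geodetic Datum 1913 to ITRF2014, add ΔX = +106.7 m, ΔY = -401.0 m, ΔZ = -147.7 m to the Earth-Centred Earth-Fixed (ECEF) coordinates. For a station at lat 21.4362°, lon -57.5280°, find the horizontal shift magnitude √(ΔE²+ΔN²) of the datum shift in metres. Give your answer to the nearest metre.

309 m

The local east axis at (φ, λ) is (−sin λ, cos λ, 0), so ΔE = −sin(-57.5280°)·106.7 + cos(-57.5280°)·(-401.0) = -125.27 m.
The local north axis is (−sin φ cos λ, −sin φ sin λ, cos φ), giving ΔN = -20.936 − 123.639 − 137.483 = -282.06 m.
Horizontal magnitude = √(ΔE² + ΔN²) = √((-125.27)² + (-282.06)²) = 308.63 m.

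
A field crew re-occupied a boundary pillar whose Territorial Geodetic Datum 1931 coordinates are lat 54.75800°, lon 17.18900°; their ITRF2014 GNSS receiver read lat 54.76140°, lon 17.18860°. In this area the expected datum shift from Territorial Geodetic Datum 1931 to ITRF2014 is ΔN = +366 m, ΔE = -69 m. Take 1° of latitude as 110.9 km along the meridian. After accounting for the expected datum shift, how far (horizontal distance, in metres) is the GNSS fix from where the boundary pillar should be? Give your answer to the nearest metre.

45 m

Observed coordinate differences: Δφ = +0.00340°, Δλ = -0.00040°.
Converting to metres (1° lat = 110900 m, cos φ = 0.577031): observed ΔN = 377.1 m, observed ΔE = -25.6 m.
Subtracting the expected shift leaves a residual of 377.1 − (366) = 11.1 m north and -25.6 − (-69) = 43.4 m east.
Residual distance = √(11.1² + 43.4²) = 44.8 m.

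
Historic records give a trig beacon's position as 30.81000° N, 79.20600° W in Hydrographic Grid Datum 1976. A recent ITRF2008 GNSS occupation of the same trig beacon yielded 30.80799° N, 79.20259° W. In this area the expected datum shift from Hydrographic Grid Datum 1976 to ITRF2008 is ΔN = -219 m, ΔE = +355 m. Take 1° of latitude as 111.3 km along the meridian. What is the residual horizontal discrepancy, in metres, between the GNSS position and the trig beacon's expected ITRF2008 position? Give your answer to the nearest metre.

Observed coordinate differences: Δφ = -0.00201°, Δλ = +0.00341°.
Converting to metres (1° lat = 111300 m, cos φ = 0.858871): observed ΔN = -223.7 m, observed ΔE = 326.0 m.
Subtracting the expected shift leaves a residual of -223.7 − (-219) = -4.7 m north and 326.0 − (355) = -29.0 m east.
Residual distance = √((-4.7)² + (-29.0)²) = 29.4 m.

29 m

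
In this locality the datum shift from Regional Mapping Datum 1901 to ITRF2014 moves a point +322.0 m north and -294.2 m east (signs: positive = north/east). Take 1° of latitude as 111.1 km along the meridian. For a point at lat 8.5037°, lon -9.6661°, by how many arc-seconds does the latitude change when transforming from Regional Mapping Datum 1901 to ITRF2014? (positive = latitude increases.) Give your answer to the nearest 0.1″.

Δφ = 10.4″

1° of latitude = 111.1 km, so Δφ = 322.0 / 111100 = 0.0028983° = 10.434″.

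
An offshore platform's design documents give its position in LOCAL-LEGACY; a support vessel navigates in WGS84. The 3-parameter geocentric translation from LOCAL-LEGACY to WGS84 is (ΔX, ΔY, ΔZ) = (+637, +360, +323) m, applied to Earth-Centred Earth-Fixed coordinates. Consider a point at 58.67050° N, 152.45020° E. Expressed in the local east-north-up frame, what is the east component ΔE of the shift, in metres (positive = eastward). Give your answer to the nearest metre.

At φ = 58.67050°, λ = 152.45020°: sin φ = 0.854191, cos φ = 0.519959, sin λ = 0.462519, cos λ = -0.886609.
ΔE = −sin λ·ΔX + cos λ·ΔY = −(0.462519)·(637) + (-0.886609)·(360) = -613.80 m.

ΔE = -614 m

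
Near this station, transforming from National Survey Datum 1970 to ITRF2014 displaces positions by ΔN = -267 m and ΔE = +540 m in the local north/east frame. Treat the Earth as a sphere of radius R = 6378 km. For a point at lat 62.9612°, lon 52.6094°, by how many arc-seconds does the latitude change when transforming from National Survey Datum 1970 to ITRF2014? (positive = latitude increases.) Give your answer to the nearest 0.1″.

Δφ = -8.6″

On a sphere of radius R, 1 rad of latitude = R, so Δφ = ΔN / R = -267.0 / 6378000 = -4.1863e-05 rad = -8.635″.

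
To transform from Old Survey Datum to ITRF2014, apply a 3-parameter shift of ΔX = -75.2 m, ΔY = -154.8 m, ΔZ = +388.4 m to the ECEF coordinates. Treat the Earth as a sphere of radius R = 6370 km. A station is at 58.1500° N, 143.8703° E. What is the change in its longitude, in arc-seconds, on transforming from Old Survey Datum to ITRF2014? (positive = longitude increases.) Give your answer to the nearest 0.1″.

sin φ = 0.849433, cos φ = 0.527697, sin λ = 0.589615, cos λ = -0.807684.
East component: ΔE = −sin λ·ΔX + cos λ·ΔY = −(0.589615)(-75.2) + (-0.807684)(-154.8) = 169.37 m.
1° of latitude spans πR/180 = 111177 m; at latitude φ, 1° of longitude spans that × cos φ = 58668.0 m, so Δλ = 169.37 / 58668.0 × 3600 = 10.393″.

Δλ = 10.4″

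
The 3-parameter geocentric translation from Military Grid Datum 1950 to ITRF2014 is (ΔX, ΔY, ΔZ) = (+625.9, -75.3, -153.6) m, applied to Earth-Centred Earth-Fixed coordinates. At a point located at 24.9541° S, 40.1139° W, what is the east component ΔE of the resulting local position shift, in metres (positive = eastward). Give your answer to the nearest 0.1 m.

ΔE = 345.7 m

The local east axis at (φ, λ) is (−sin λ, cos λ, 0), so ΔE = −sin(-40.1139°)·625.9 + cos(-40.1139°)·(-75.3) = 345.69 m.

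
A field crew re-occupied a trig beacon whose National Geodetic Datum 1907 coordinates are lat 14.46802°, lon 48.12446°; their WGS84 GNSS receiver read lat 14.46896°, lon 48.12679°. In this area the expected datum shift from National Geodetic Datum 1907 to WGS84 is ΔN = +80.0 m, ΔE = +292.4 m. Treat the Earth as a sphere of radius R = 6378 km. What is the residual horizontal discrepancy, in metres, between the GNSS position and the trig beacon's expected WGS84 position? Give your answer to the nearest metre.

48 m

Observed coordinate differences: Δφ = +0.00094°, Δλ = +0.00233°.
Converting to metres (1° lat = 111317 m, cos φ = 0.968287): observed ΔN = 104.6 m, observed ΔE = 251.1 m.
Subtracting the expected shift leaves a residual of 104.6 − (80.0) = 24.6 m north and 251.1 − (292.4) = -41.3 m east.
Residual distance = √(24.6² + (-41.3)²) = 48.1 m.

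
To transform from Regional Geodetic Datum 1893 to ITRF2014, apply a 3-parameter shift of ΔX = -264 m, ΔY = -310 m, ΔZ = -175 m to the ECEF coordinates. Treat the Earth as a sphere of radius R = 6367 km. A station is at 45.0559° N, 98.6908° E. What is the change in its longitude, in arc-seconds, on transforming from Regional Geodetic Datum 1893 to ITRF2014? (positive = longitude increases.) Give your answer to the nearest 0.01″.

sin φ = 0.707796, cos φ = 0.706417, sin λ = 0.988518, cos λ = -0.151102.
East component: ΔE = −sin λ·ΔX + cos λ·ΔY = −(0.988518)(-264) + (-0.151102)(-310) = 307.81 m.
1° of latitude spans πR/180 = 111125 m; at latitude φ, 1° of longitude spans that × cos φ = 78500.6 m, so Δλ = 307.81 / 78500.6 × 3600 = 14.116″.

Δλ = 14.12″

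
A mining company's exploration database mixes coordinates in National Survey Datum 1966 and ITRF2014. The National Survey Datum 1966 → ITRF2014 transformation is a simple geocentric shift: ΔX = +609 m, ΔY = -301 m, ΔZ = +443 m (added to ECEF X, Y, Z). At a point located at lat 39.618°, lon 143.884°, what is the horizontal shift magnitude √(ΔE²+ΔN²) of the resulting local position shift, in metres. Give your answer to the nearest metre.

The local east axis at (φ, λ) is (−sin λ, cos λ, 0), so ΔE = −sin(143.884°)·609 + cos(143.884°)·(-301) = -115.80 m.
The local north axis is (−sin φ cos λ, −sin φ sin λ, cos φ), giving ΔN = 313.710 + 113.132 + 341.249 = 768.09 m.
Horizontal magnitude = √(ΔE² + ΔN²) = √((-115.80)² + 768.09²) = 776.77 m.

777 m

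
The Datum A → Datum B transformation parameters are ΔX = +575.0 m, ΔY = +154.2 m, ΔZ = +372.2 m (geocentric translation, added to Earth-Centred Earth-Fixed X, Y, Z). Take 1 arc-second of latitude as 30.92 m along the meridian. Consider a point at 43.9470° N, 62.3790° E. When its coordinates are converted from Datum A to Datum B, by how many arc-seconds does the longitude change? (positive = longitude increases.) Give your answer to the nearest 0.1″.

sin φ = 0.693993, cos φ = 0.719982, sin λ = 0.886034, cos λ = 0.463621.
East component: ΔE = −sin λ·ΔX + cos λ·ΔY = −(0.886034)(575.0) + (0.463621)(154.2) = -437.98 m.
1° of latitude spans 3600 × 30.92 = 111312 m; at latitude φ, 1° of longitude spans that × cos φ = 80142.6 m, so Δλ = -437.98 / 80142.6 × 3600 = -19.674″.

Δλ = -19.7″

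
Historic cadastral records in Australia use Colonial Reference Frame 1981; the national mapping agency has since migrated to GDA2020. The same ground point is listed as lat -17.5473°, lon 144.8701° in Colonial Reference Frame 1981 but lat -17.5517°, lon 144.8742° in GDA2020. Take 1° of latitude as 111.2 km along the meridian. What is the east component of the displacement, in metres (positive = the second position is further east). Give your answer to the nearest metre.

ΔE = 435 m

Δφ = -17.5517° − -17.5473° = -0.0044°; Δλ = 144.8742° − 144.8701° = +0.0041°.
ΔN = Δφ × 111200 = -489.3 m; ΔE = Δλ × 111200 × cos(-17.5473°) = +0.0041 × 111200 × 0.953468 = 434.7 m.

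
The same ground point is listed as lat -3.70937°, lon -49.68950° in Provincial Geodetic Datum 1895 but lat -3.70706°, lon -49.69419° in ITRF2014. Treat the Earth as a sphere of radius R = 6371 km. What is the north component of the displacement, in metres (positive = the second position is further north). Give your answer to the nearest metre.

ΔN = 257 m

Δφ = -3.70706° − -3.70937° = +0.00231°; Δλ = -49.69419° − -49.68950° = -0.00469°.
1° along a meridian = πR/180 = 111195 m.
ΔN = Δφ × 111195 = 256.9 m; ΔE = Δλ × 111195 × cos(-3.70937°) = -0.00469 × 111195 × 0.997905 = -520.4 m.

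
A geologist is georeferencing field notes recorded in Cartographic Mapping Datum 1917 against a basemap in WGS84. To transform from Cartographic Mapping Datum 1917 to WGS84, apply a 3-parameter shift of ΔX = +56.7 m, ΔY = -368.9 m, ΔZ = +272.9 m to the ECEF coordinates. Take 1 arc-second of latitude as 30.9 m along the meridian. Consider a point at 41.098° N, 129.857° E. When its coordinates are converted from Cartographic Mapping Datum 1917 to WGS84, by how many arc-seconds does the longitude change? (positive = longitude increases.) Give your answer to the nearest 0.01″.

sin φ = 0.657349, cos φ = 0.753586, sin λ = 0.767646, cos λ = -0.640874.
East component: ΔE = −sin λ·ΔX + cos λ·ΔY = −(0.767646)(56.7) + (-0.640874)(-368.9) = 192.89 m.
1° of latitude spans 3600 × 30.90 = 111240 m; at latitude φ, 1° of longitude spans that × cos φ = 83828.9 m, so Δλ = 192.89 / 83828.9 × 3600 = 8.284″.

Δλ = 8.28″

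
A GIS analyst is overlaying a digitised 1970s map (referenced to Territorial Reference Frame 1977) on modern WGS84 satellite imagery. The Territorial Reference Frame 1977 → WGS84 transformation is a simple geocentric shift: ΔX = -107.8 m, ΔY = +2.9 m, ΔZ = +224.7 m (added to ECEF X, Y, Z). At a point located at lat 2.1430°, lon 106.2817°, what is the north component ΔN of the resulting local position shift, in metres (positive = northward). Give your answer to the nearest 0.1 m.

At φ = 2.1430°, λ = 106.2817°: sin φ = 0.037394, cos φ = 0.999301, sin λ = 0.959895, cos λ = -0.280360.
ΔN = −sin φ cos λ·ΔX − sin φ sin λ·ΔY + cos φ·ΔZ = −(0.037394)(-0.280360)(-107.8) − (0.037394)(0.959895)(2.9) + (0.999301)(224.7) = 223.31 m.

ΔN = 223.3 m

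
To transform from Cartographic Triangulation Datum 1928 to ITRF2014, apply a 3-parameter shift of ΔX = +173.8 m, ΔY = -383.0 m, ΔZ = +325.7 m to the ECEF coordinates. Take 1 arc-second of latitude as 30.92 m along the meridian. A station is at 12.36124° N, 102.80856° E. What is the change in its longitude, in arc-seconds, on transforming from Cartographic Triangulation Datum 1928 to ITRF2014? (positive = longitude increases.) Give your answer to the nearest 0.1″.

Δλ = -2.8″

sin φ = 0.214075, cos φ = 0.976817, sin λ = 0.975116, cos λ = -0.221694.
East component: ΔE = −sin λ·ΔX + cos λ·ΔY = −(0.975116)(173.8) + (-0.221694)(-383.0) = -84.57 m.
1° of latitude spans 3600 × 30.92 = 111312 m; at latitude φ, 1° of longitude spans that × cos φ = 108731.5 m, so Δλ = -84.57 / 108731.5 × 3600 = -2.800″.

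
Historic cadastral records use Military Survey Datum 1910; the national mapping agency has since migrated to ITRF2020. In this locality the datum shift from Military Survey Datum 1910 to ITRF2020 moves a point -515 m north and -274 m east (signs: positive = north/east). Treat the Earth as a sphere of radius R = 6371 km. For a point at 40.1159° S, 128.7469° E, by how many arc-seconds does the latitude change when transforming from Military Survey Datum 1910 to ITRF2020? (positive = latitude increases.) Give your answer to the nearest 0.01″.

Δφ = -16.67″

On a sphere of radius R, 1 rad of latitude = R, so Δφ = ΔN / R = -515.0 / 6371000 = -8.0835e-05 rad = -16.673″.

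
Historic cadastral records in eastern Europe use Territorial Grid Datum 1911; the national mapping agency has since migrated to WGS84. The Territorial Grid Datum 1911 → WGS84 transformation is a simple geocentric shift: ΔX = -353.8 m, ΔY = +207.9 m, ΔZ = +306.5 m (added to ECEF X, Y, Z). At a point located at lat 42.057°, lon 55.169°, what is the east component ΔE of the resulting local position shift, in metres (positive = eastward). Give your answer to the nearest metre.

At φ = 42.057°, λ = 55.169°: sin φ = 0.669870, cos φ = 0.742479, sin λ = 0.820840, cos λ = 0.571158.
ΔE = −sin λ·ΔX + cos λ·ΔY = −(0.820840)·(-353.8) + (0.571158)·(207.9) = 409.16 m.

ΔE = 409 m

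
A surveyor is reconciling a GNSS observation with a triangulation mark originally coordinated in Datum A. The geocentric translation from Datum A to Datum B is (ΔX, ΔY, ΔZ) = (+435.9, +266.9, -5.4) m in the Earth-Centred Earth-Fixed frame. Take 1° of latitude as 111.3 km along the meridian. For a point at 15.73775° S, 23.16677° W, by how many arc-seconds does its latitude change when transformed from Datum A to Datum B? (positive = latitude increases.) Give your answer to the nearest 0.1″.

sin φ = -0.271235, cos φ = 0.962513, sin λ = -0.393409, cos λ = 0.919364.
North component: ΔN = −sin φ cos λ·ΔX − sin φ sin λ·ΔY + cos φ·ΔZ = −(-0.271235)(0.919364)(435.9) − (-0.271235)(-0.393409)(266.9) + (0.962513)(-5.4) = 75.02 m.
1° of latitude spans 111300 m, so Δφ = 75.02 / 111300 × 3600 = 2.427″.

Δφ = 2.4″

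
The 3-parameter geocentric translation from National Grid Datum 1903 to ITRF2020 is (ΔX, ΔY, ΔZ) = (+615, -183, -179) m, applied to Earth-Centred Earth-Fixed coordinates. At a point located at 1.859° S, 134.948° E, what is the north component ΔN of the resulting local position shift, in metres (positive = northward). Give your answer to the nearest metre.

ΔN = -197 m

At φ = -1.859°, λ = 134.948°: sin φ = -0.032440, cos φ = 0.999474, sin λ = 0.707748, cos λ = -0.706465.
ΔN = −sin φ cos λ·ΔX − sin φ sin λ·ΔY + cos φ·ΔZ = −(-0.032440)(-0.706465)(615) − (-0.032440)(0.707748)(-183) + (0.999474)(-179) = -197.20 m.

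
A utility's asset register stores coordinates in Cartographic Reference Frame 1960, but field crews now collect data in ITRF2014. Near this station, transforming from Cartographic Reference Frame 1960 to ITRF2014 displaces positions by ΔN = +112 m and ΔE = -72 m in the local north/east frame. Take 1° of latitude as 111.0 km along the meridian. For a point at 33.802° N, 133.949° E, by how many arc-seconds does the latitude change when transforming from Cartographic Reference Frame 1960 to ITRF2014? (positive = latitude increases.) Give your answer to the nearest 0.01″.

1° of latitude = 111.0 km, so Δφ = 112.0 / 111000 = 0.0010090° = 3.632″.

Δφ = 3.63″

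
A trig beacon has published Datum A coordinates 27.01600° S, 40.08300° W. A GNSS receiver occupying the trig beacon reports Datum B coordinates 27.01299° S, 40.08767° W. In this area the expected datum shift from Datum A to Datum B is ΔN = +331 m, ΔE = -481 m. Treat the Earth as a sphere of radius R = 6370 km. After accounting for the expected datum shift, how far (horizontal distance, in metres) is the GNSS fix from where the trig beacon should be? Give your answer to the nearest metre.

19 m

Observed coordinate differences: Δφ = +0.00301°, Δλ = -0.00467°.
Converting to metres (1° lat = 111177 m, cos φ = 0.890880): observed ΔN = 334.6 m, observed ΔE = -462.5 m.
Subtracting the expected shift leaves a residual of 334.6 − (331) = 3.6 m north and -462.5 − (-481) = 18.5 m east.
Residual distance = √(3.6² + 18.5²) = 18.8 m.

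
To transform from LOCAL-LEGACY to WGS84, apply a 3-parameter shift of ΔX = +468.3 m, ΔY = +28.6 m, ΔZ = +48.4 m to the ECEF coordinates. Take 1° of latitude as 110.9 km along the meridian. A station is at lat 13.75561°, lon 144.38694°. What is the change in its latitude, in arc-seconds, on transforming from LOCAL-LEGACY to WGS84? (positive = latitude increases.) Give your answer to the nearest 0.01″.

sin φ = 0.237781, cos φ = 0.971319, sin λ = 0.582308, cos λ = -0.812968.
North component: ΔN = −sin φ cos λ·ΔX − sin φ sin λ·ΔY + cos φ·ΔZ = −(0.237781)(-0.812968)(468.3) − (0.237781)(0.582308)(28.6) + (0.971319)(48.4) = 133.58 m.
1° of latitude spans 110900 m, so Δφ = 133.58 / 110900 × 3600 = 4.336″.

Δφ = 4.34″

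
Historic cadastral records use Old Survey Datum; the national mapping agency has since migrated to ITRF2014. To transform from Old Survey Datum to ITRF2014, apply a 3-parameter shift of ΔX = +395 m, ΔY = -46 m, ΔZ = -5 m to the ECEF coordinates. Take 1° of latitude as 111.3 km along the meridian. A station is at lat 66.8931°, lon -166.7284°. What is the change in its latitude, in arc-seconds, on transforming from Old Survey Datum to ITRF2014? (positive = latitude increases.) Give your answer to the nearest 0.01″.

Δφ = 11.06″

sin φ = 0.919774, cos φ = 0.392448, sin λ = -0.229567, cos λ = -0.973293.
North component: ΔN = −sin φ cos λ·ΔX − sin φ sin λ·ΔY + cos φ·ΔZ = −(0.919774)(-0.973293)(395) − (0.919774)(-0.229567)(-46) + (0.392448)(-5) = 341.93 m.
1° of latitude spans 111300 m, so Δφ = 341.93 / 111300 × 3600 = 11.060″.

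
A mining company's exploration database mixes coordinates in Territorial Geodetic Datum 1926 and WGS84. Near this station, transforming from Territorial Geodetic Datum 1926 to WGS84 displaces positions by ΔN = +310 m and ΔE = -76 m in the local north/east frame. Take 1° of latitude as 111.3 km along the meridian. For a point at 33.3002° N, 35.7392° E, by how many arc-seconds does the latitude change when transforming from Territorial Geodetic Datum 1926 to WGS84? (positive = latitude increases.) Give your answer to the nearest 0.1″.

Δφ = 10.0″

1° of latitude = 111.3 km, so Δφ = 310.0 / 111300 = 0.0027853° = 10.027″.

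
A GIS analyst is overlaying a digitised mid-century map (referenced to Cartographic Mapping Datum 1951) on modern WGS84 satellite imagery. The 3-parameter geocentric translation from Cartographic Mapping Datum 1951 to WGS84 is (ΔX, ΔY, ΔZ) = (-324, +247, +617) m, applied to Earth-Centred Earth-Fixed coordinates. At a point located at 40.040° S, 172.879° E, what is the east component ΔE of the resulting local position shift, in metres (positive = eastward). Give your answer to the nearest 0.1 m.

ΔE = -204.9 m

The local east axis at (φ, λ) is (−sin λ, cos λ, 0), so ΔE = −sin(172.879°)·(-324) + cos(172.879°)·247 = -204.93 m.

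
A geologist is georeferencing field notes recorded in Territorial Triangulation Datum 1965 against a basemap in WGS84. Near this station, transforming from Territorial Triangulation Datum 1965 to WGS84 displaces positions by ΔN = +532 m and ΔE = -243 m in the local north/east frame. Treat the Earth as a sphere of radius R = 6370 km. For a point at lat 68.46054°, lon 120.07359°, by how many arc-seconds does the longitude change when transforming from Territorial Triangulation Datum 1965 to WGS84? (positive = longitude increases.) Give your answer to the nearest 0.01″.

Δλ = -21.43″

At latitude 68.46054°, cos φ = 0.367142.
One radian of longitude at latitude φ spans R cos φ, so Δλ = ΔE / (R cos φ) = -243.0 / (6370000 × 0.367142) = -1.0390e-04 rad = -21.432″.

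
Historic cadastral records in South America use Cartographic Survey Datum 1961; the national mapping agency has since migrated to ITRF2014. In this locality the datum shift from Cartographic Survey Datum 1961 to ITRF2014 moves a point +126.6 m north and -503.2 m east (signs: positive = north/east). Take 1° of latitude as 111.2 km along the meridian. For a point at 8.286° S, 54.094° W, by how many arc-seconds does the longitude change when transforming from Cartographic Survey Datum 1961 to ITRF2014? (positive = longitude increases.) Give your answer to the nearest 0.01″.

At latitude -8.286°, cos φ = 0.989561.
1° of longitude at this latitude = 111.2 × cos φ = 110.04 km, so Δλ = -503.2 / 110039.2 = -0.0045729° = -16.462″.

Δλ = -16.46″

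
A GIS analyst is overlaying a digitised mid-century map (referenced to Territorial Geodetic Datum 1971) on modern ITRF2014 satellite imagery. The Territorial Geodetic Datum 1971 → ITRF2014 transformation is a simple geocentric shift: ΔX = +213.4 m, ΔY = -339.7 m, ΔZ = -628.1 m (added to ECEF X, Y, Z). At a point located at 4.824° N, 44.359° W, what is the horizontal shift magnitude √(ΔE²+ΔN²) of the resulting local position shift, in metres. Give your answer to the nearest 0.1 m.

The local east axis at (φ, λ) is (−sin λ, cos λ, 0), so ΔE = −sin(-44.359°)·213.4 + cos(-44.359°)·(-339.7) = -93.68 m.
The local north axis is (−sin φ cos λ, −sin φ sin λ, cos φ), giving ΔN = -12.831 − 19.973 − 625.875 = -658.68 m.
Horizontal magnitude = √(ΔE² + ΔN²) = √((-93.68)² + (-658.68)²) = 665.31 m.

665.3 m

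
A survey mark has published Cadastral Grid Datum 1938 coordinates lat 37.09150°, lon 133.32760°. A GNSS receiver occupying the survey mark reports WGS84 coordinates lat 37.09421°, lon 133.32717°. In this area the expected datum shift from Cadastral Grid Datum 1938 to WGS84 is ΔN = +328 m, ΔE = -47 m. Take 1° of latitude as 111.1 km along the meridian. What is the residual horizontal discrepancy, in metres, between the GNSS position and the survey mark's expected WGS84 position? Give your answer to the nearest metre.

28 m

Observed coordinate differences: Δφ = +0.00271°, Δλ = -0.00043°.
Converting to metres (1° lat = 111100 m, cos φ = 0.797673): observed ΔN = 301.1 m, observed ΔE = -38.1 m.
Subtracting the expected shift leaves a residual of 301.1 − (328) = -26.9 m north and -38.1 − (-47) = 8.9 m east.
Residual distance = √((-26.9)² + 8.9²) = 28.3 m.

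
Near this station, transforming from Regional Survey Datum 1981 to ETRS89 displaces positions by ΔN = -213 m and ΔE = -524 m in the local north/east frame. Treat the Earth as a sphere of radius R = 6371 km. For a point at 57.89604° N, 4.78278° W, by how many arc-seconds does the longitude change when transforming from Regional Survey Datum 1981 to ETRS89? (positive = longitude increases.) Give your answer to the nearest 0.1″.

Δλ = -31.9″

At latitude 57.89604°, cos φ = 0.531457.
One radian of longitude at latitude φ spans R cos φ, so Δλ = ΔE / (R cos φ) = -524.0 / (6371000 × 0.531457) = -1.5476e-04 rad = -31.921″.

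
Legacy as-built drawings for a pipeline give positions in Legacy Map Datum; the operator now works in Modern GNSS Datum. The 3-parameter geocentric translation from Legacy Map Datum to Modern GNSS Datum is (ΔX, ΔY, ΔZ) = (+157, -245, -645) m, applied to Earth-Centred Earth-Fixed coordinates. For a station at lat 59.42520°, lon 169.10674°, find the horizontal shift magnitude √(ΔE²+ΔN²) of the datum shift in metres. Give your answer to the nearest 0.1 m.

The local east axis at (φ, λ) is (−sin λ, cos λ, 0), so ΔE = −sin(169.10674°)·157 + cos(169.10674°)·(-245) = 210.92 m.
The local north axis is (−sin φ cos λ, −sin φ sin λ, cos φ), giving ΔN = 132.736 + 39.863 − 328.088 = -155.49 m.
Horizontal magnitude = √(ΔE² + ΔN²) = √(210.92² + (-155.49)²) = 262.03 m.

262.0 m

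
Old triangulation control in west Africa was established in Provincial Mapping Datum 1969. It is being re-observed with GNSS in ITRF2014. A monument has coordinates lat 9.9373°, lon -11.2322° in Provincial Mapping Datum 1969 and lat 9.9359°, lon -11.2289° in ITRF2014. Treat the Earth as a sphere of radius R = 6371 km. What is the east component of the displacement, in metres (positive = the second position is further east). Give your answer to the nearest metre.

Δφ = 9.9359° − 9.9373° = -0.0014°; Δλ = -11.2289° − -11.2322° = +0.0033°.
1° along a meridian = πR/180 = 111195 m.
ΔN = Δφ × 111195 = -155.7 m; ΔE = Δλ × 111195 × cos(9.9373°) = +0.0033 × 111195 × 0.984997 = 361.4 m.

ΔE = 361 m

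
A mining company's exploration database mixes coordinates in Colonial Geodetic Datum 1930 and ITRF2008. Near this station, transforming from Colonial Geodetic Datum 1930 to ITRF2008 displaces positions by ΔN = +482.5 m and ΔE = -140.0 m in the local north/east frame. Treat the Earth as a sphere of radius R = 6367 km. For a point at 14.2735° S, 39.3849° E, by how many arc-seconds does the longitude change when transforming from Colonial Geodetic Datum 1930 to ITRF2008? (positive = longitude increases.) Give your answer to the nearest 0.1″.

Δλ = -4.7″

At latitude -14.2735°, cos φ = 0.969130.
One radian of longitude at latitude φ spans R cos φ, so Δλ = ΔE / (R cos φ) = -140.0 / (6367000 × 0.969130) = -2.2689e-05 rad = -4.680″.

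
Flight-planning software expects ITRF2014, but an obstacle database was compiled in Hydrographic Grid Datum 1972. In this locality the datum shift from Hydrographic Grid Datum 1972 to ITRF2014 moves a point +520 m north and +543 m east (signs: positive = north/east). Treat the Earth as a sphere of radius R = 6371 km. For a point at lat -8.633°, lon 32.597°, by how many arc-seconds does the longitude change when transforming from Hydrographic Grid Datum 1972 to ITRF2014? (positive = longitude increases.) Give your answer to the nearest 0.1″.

Δλ = 17.8″

At latitude -8.633°, cos φ = 0.988670.
One radian of longitude at latitude φ spans R cos φ, so Δλ = ΔE / (R cos φ) = 543.0 / (6371000 × 0.988670) = 8.6207e-05 rad = 17.781″.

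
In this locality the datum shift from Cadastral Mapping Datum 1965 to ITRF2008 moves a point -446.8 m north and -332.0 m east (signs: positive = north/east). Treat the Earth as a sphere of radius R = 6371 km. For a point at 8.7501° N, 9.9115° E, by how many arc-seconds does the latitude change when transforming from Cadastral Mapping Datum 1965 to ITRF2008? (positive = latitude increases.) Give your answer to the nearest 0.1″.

Δφ = -14.5″

On a sphere of radius R, 1 rad of latitude = R, so Δφ = ΔN / R = -446.8 / 6371000 = -7.0130e-05 rad = -14.465″.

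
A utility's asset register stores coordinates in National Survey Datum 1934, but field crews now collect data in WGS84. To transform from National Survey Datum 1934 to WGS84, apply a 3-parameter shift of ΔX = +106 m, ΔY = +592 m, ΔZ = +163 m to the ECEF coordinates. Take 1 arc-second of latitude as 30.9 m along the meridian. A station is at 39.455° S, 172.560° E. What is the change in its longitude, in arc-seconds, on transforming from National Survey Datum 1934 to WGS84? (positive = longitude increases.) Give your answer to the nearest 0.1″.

Δλ = -25.2″

sin φ = -0.635472, cos φ = 0.772124, sin λ = 0.129488, cos λ = -0.991581.
East component: ΔE = −sin λ·ΔX + cos λ·ΔY = −(0.129488)(106) + (-0.991581)(592) = -600.74 m.
1° of latitude spans 3600 × 30.90 = 111240 m; at latitude φ, 1° of longitude spans that × cos φ = 85891.1 m, so Δλ = -600.74 / 85891.1 × 3600 = -25.179″.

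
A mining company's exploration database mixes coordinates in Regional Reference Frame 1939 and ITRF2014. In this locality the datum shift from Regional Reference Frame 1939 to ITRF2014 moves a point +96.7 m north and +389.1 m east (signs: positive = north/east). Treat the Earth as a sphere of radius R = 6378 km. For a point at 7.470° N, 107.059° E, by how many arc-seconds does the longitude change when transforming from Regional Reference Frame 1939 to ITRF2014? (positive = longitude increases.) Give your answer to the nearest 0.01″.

Δλ = 12.69″

At latitude 7.470°, cos φ = 0.991513.
One radian of longitude at latitude φ spans R cos φ, so Δλ = ΔE / (R cos φ) = 389.1 / (6378000 × 0.991513) = 6.1529e-05 rad = 12.691″.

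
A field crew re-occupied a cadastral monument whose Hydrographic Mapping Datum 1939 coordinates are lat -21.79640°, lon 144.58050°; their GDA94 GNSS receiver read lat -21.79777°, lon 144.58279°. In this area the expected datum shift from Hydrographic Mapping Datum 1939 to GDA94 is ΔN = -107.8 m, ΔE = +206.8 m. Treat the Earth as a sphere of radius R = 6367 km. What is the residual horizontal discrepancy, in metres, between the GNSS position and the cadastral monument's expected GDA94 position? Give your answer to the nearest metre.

53 m

Observed coordinate differences: Δφ = -0.00137°, Δλ = +0.00229°.
Converting to metres (1° lat = 111125 m, cos φ = 0.928509): observed ΔN = -152.2 m, observed ΔE = 236.3 m.
Subtracting the expected shift leaves a residual of -152.2 − (-107.8) = -44.4 m north and 236.3 − (206.8) = 29.5 m east.
Residual distance = √((-44.4)² + 29.5²) = 53.3 m.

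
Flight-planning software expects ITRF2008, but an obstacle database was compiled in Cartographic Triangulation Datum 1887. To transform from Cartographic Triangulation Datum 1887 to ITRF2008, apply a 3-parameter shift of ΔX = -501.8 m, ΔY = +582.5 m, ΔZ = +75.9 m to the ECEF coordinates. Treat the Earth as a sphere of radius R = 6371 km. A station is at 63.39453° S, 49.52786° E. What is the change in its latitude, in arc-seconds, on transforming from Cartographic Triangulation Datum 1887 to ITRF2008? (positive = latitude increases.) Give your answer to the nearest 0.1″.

Δφ = 4.5″

sin φ = -0.894111, cos φ = 0.447844, sin λ = 0.760722, cos λ = 0.649078.
North component: ΔN = −sin φ cos λ·ΔX − sin φ sin λ·ΔY + cos φ·ΔZ = −(-0.894111)(0.649078)(-501.8) − (-0.894111)(0.760722)(582.5) + (0.447844)(75.9) = 138.97 m.
1° of latitude spans πR/180 = 111195 m, so Δφ = 138.97 / 111195 × 3600 = 4.499″.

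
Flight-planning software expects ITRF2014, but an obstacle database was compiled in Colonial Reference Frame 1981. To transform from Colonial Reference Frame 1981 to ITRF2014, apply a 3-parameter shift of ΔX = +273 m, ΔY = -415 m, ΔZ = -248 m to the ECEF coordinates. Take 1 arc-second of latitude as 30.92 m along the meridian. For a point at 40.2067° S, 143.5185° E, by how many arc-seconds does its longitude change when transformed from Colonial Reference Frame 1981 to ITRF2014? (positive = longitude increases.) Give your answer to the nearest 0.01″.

sin φ = -0.645547, cos φ = 0.763721, sin λ = 0.594563, cos λ = -0.804049.
East component: ΔE = −sin λ·ΔX + cos λ·ΔY = −(0.594563)(273) + (-0.804049)(-415) = 171.36 m.
1° of latitude spans 3600 × 30.92 = 111312 m; at latitude φ, 1° of longitude spans that × cos φ = 85011.3 m, so Δλ = 171.36 / 85011.3 × 3600 = 7.257″.

Δλ = 7.26″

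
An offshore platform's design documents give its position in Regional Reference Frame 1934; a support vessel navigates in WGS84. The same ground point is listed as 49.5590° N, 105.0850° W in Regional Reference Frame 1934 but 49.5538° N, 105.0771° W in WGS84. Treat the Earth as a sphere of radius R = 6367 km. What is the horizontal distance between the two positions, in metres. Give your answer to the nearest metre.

811 m

Δφ = 49.5538° − 49.5590° = -0.0052°; Δλ = -105.0771° − -105.0850° = +0.0079°.
1° along a meridian = πR/180 = 111125 m.
ΔN = Δφ × 111125 = -577.9 m; ΔE = Δλ × 111125 × cos(49.5590°) = +0.0079 × 111125 × 0.648665 = 569.5 m.
Distance = √(ΔE² + ΔN²) = √(569.5² + (-577.9)²) = 811.3 m.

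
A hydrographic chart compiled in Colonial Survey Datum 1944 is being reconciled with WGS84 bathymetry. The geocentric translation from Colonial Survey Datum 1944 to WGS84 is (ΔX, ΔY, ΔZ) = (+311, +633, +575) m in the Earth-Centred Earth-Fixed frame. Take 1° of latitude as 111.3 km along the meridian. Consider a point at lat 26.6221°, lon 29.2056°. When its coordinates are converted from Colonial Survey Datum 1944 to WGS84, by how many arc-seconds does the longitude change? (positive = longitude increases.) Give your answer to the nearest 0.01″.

sin φ = 0.448104, cos φ = 0.893981, sin λ = 0.487945, cos λ = 0.872874.
East component: ΔE = −sin λ·ΔX + cos λ·ΔY = −(0.487945)(311) + (0.872874)(633) = 400.78 m.
1° of latitude spans 111300 m; at latitude φ, 1° of longitude spans that × cos φ = 99500.1 m, so Δλ = 400.78 / 99500.1 × 3600 = 14.501″.

Δλ = 14.50″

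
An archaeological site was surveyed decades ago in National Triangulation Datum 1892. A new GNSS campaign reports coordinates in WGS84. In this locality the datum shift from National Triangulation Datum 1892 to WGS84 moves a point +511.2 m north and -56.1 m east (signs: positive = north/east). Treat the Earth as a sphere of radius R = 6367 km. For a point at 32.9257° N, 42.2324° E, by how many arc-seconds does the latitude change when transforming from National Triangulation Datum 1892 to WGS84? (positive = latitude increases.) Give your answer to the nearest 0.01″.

Δφ = 16.56″

On a sphere of radius R, 1 rad of latitude = R, so Δφ = ΔN / R = 511.2 / 6367000 = 8.0289e-05 rad = 16.561″.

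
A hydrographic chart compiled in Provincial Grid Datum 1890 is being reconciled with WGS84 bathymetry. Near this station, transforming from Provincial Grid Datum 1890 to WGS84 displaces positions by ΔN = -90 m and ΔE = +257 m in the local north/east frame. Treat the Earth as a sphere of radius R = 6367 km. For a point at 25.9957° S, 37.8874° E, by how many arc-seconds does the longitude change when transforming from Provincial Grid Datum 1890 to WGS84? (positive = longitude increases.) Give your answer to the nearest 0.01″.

At latitude -25.9957°, cos φ = 0.898827.
One radian of longitude at latitude φ spans R cos φ, so Δλ = ΔE / (R cos φ) = 257.0 / (6367000 × 0.898827) = 4.4908e-05 rad = 9.263″.

Δλ = 9.26″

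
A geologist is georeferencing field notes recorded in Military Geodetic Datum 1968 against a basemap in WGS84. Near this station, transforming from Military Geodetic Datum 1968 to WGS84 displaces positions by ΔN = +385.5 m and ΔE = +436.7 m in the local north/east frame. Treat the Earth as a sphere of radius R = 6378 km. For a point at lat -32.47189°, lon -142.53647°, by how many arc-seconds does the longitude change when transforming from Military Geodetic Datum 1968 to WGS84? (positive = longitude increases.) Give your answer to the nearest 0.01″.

Δλ = 16.74″

At latitude -32.47189°, cos φ = 0.843655.
One radian of longitude at latitude φ spans R cos φ, so Δλ = ΔE / (R cos φ) = 436.7 / (6378000 × 0.843655) = 8.1158e-05 rad = 16.740″.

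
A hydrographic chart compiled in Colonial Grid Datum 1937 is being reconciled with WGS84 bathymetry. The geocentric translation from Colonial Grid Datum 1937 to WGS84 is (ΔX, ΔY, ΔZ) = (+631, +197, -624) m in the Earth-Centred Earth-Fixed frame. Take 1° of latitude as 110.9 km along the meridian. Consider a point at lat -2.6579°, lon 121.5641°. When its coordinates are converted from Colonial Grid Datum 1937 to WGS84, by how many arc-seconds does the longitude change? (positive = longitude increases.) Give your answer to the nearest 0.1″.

Δλ = -20.8″

sin φ = -0.046372, cos φ = 0.998924, sin λ = 0.852055, cos λ = -0.523452.
East component: ΔE = −sin λ·ΔX + cos λ·ΔY = −(0.852055)(631) + (-0.523452)(197) = -640.77 m.
1° of latitude spans 110900 m; at latitude φ, 1° of longitude spans that × cos φ = 110780.7 m, so Δλ = -640.77 / 110780.7 × 3600 = -20.823″.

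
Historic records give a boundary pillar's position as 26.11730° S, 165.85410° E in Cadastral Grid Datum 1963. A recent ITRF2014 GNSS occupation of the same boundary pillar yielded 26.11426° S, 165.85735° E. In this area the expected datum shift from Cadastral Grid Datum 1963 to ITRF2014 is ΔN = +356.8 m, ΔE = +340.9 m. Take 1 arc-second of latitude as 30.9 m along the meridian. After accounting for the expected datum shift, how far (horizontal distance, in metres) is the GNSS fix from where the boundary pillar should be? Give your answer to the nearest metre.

Observed coordinate differences: Δφ = +0.00304°, Δλ = +0.00325°.
Converting to metres (1° lat = 111240 m, cos φ = 0.897895): observed ΔN = 338.2 m, observed ΔE = 324.6 m.
Subtracting the expected shift leaves a residual of 338.2 − (356.8) = -18.6 m north and 324.6 − (340.9) = -16.3 m east.
Residual distance = √((-18.6)² + (-16.3)²) = 24.7 m.

25 m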